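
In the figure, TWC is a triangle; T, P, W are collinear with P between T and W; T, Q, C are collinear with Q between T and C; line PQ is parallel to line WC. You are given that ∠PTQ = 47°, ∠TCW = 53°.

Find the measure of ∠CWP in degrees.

1. ∠CTW = 47°  [P on TW, Q on TC]
2. ∠CWT = 80°  [△TWC]
3. ∠CWP = 80°  [P on ray WT]

∠CWP = 80°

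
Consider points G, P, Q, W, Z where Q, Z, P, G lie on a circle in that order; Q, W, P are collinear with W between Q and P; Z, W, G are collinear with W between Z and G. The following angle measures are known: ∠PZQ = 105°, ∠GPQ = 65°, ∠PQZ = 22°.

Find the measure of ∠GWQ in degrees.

1. ∠PGQ = 75°  [cyclic QZPG, opposite ∠Z+∠G]
2. ∠QPZ = 53°  [△QZP]
3. ∠GQP = 40°  [△QPG]
4. ∠QGZ = 53°  [same arc QZ]
5. ∠GWQ = 87°  [△QWG]

∠GWQ = 87°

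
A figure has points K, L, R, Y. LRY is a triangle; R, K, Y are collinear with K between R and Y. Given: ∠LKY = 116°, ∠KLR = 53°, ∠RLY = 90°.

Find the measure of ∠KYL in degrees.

1. ∠LKR = 64°  [linear pair at K on RY]
2. ∠KRL = 63°  [△LRK]
3. ∠LRY = 63°  [K on ray RY]
4. ∠LYR = 27°  [△LRY]
5. ∠KYL = 27°  [K on ray YR]

∠KYL = 27°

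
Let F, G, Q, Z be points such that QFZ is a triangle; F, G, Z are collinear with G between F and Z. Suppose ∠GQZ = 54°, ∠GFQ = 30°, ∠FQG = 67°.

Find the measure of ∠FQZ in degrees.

1. ∠FGQ = 83°  [△QFG]
2. ∠QFZ = 30°  [G on ray FZ]
3. ∠QGZ = 97°  [linear pair at G on FZ]
4. ∠GZQ = 29°  [△QGZ]
5. ∠FZQ = 29°  [G on ray ZF]
6. ∠FQZ = 121°  [△QFZ]

∠FQZ = 121°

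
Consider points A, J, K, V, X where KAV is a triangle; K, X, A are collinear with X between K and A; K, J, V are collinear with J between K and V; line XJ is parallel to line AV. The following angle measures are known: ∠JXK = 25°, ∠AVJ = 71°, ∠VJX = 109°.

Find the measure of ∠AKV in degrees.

∠AKV = 84°

1. ∠KAV = 25°  [XJ∥AV, corresponding at X]
2. ∠AVK = 71°  [J on ray VK]
3. ∠AKV = 84°  [△KAV]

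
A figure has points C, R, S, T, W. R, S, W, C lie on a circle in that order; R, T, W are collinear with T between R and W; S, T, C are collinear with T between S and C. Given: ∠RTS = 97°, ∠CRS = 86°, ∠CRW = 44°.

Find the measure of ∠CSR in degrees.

∠CSR = 41°

1. ∠CTW = 97°  [vertical angles at T]
2. ∠CTR = 83°  [linear pair at T on RW]
3. ∠RCS = 53°  [△RTC]
4. ∠CSR = 41°  [△RSC]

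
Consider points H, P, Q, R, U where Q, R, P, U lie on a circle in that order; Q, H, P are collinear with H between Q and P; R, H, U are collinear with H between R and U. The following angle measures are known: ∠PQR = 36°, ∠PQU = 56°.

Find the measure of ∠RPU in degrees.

∠RPU = 88°

1. ∠PUR = 36°  [same arc RP]
2. ∠PRU = 56°  [same arc PU]
3. ∠RPU = 88°  [△RPU]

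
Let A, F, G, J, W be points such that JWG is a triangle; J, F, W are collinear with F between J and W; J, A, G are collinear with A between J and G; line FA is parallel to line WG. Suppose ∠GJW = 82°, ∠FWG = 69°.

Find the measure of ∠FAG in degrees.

∠FAG = 151°

1. ∠GWJ = 69°  [F on ray WJ]
2. ∠JGW = 29°  [△JWG]
3. ∠FAJ = 29°  [FA∥WG, corresponding at A]
4. ∠FAG = 151°  [linear pair at A on JG]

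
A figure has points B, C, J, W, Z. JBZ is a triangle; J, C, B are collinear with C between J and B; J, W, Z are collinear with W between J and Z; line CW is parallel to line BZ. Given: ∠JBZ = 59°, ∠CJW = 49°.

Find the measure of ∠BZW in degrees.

∠BZW = 72°

1. ∠JCW = 59°  [CW∥BZ, corresponding at C]
2. ∠CWJ = 72°  [△JCW]
3. ∠CWZ = 108°  [linear pair at W on JZ]
4. ∠BZW = 72°  [CW∥BZ, co-interior at Z–W]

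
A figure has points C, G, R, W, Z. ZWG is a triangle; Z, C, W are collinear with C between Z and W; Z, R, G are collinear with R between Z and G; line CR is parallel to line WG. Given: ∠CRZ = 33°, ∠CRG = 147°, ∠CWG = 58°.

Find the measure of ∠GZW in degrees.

1. ∠WGZ = 33°  [CR∥WG, corresponding at R]
2. ∠GWZ = 58°  [C on ray WZ]
3. ∠GZW = 89°  [△ZWG]

∠GZW = 89°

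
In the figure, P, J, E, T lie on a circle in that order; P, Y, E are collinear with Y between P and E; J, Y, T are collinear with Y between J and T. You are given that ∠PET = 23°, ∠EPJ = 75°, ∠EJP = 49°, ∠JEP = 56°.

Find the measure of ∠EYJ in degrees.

1. ∠PJT = 23°  [same arc PT]
2. ∠JYP = 82°  [△PYJ]
3. ∠EYJ = 98°  [linear pair at Y on PE]

∠EYJ = 98°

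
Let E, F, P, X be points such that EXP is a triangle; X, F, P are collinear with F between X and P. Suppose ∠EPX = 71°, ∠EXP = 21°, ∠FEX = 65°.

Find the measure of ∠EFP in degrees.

1. ∠EXF = 21°  [F on ray XP]
2. ∠EFX = 94°  [△EXF]
3. ∠EFP = 86°  [linear pair at F on XP]

∠EFP = 86°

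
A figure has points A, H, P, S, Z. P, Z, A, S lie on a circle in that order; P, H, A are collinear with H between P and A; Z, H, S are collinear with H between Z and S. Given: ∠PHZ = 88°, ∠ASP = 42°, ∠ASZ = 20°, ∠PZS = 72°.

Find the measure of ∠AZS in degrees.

∠AZS = 66°

1. ∠AHZ = 92°  [linear pair at H on PA]
2. ∠APZ = 20°  [△PHZ]
3. ∠AZP = 138°  [cyclic PZAS, opposite ∠Z+∠S]
4. ∠PAZ = 22°  [△PZA]
5. ∠AZS = 66°  [△ZHA]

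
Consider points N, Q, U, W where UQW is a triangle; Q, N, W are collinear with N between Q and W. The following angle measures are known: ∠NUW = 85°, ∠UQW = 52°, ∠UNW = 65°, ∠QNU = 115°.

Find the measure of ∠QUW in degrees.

∠QUW = 98°

1. ∠NWU = 30°  [△UNW]
2. ∠QWU = 30°  [N on ray WQ]
3. ∠QUW = 98°  [△UQW]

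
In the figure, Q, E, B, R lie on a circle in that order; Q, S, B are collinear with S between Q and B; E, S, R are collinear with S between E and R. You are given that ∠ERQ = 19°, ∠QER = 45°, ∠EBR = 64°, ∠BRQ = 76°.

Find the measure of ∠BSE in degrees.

∠BSE = 102°

1. ∠EBQ = 19°  [same arc QE]
2. ∠QBR = 45°  [same arc QR]
3. ∠BQR = 59°  [△QBR]
4. ∠BER = 59°  [same arc BR]
5. ∠BSE = 102°  [△ESB]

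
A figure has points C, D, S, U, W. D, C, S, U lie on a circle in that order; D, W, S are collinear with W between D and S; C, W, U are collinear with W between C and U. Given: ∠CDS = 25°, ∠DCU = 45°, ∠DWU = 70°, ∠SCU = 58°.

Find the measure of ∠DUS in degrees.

∠DUS = 77°

1. ∠DSU = 45°  [same arc DU]
2. ∠SDU = 58°  [same arc SU]
3. ∠DUS = 77°  [△DSU]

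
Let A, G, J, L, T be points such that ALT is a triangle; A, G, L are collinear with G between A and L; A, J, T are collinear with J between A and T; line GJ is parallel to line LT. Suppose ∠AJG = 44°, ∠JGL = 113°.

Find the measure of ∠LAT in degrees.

1. ∠AGJ = 67°  [linear pair at G on AL]
2. ∠GAJ = 69°  [△AGJ]
3. ∠LAT = 69°  [G on AL, J on AT]

∠LAT = 69°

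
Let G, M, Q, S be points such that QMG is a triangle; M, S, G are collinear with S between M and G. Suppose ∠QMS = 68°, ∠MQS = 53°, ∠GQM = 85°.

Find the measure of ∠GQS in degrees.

1. ∠MSQ = 59°  [△QMS]
2. ∠GMQ = 68°  [S on ray MG]
3. ∠MGQ = 27°  [△QMG]
4. ∠GSQ = 121°  [linear pair at S on MG]
5. ∠QGS = 27°  [S on ray GM]
6. ∠GQS = 32°  [△QSG]

∠GQS = 32°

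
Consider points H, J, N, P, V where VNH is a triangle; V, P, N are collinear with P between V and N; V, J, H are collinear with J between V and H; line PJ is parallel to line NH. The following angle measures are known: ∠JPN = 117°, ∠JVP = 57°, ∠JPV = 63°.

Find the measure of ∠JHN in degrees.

∠JHN = 60°

1. ∠PJV = 60°  [△VPJ]
2. ∠HJP = 120°  [linear pair at J on VH]
3. ∠JHN = 60°  [PJ∥NH, co-interior at H–J]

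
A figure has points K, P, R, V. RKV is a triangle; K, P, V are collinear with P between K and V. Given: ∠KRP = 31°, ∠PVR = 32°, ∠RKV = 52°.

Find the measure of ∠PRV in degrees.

∠PRV = 65°

1. ∠PKR = 52°  [P on ray KV]
2. ∠KPR = 97°  [△RKP]
3. ∠RPV = 83°  [linear pair at P on KV]
4. ∠PRV = 65°  [△RPV]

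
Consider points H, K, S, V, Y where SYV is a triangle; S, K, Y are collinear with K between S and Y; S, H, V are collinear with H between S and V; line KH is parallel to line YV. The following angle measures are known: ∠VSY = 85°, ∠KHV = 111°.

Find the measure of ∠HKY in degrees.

1. ∠HSK = 85°  [K on SY, H on SV]
2. ∠KHS = 69°  [linear pair at H on SV]
3. ∠HKS = 26°  [△SKH]
4. ∠HKY = 154°  [linear pair at K on SY]

∠HKY = 154°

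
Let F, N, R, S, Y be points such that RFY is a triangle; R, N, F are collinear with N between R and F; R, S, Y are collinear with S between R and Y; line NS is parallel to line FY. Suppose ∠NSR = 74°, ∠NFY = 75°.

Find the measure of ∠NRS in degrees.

1. ∠FYR = 74°  [NS∥FY, corresponding at S]
2. ∠RFY = 75°  [N on ray FR]
3. ∠FRY = 31°  [△RFY]
4. ∠NRS = 31°  [N on RF, S on RY]

∠NRS = 31°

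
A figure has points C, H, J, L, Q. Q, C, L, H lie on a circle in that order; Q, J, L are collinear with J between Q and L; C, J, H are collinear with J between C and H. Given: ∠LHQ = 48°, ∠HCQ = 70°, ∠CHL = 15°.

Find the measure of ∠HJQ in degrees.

1. ∠HLQ = 70°  [same arc QH]
2. ∠HJL = 95°  [△LJH]
3. ∠HJQ = 85°  [linear pair at J on QL]

∠HJQ = 85°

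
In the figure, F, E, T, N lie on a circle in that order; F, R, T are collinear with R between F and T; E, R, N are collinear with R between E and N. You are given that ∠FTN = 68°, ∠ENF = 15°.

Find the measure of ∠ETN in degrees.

1. ∠FEN = 68°  [same arc FN]
2. ∠EFN = 97°  [△FEN]
3. ∠ETN = 83°  [cyclic FETN, opposite ∠F+∠T]

∠ETN = 83°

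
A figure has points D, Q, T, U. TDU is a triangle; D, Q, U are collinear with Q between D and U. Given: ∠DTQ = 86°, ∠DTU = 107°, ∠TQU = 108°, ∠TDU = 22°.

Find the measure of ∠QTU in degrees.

1. ∠DUT = 51°  [△TDU]
2. ∠QUT = 51°  [Q on ray UD]
3. ∠QTU = 21°  [△TQU]

∠QTU = 21°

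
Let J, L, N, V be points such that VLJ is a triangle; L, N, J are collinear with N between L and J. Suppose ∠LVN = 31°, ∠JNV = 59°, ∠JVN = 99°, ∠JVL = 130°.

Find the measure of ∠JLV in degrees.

∠JLV = 28°

1. ∠NJV = 22°  [△VNJ]
2. ∠LJV = 22°  [N on ray JL]
3. ∠JLV = 28°  [△VLJ]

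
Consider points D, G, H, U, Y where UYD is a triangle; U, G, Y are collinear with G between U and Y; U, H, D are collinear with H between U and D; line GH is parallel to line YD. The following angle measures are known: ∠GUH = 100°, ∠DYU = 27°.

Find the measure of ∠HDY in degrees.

∠HDY = 53°

1. ∠DUY = 100°  [G on UY, H on UD]
2. ∠UDY = 53°  [△UYD]
3. ∠HDY = 53°  [H on ray DU]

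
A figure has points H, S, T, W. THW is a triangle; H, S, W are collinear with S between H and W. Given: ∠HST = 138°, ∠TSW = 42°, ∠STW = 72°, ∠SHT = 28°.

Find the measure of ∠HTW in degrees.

∠HTW = 86°

1. ∠SWT = 66°  [△TSW]
2. ∠THW = 28°  [S on ray HW]
3. ∠HWT = 66°  [S on ray WH]
4. ∠HTW = 86°  [△THW]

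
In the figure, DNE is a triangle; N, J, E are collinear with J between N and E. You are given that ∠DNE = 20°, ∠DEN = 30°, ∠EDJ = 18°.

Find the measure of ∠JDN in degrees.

1. ∠DNJ = 20°  [J on ray NE]
2. ∠DEJ = 30°  [J on ray EN]
3. ∠DJE = 132°  [△DJE]
4. ∠DJN = 48°  [linear pair at J on NE]
5. ∠JDN = 112°  [△DNJ]

∠JDN = 112°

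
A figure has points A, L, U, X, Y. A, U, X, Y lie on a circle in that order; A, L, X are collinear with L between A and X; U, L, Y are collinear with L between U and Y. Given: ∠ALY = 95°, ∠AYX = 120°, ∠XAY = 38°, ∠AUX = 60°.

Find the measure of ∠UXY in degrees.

∠UXY = 69°

1. ∠XLY = 85°  [linear pair at L on AX]
2. ∠AXY = 22°  [△AXY]
3. ∠XUY = 38°  [same arc XY]
4. ∠UYX = 73°  [△XLY]
5. ∠UXY = 69°  [△UXY]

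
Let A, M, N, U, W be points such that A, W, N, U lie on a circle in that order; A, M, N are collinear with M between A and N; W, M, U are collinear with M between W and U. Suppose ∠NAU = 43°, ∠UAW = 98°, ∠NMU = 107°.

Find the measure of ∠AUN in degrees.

1. ∠NWU = 43°  [same arc NU]
2. ∠UNW = 82°  [cyclic AWNU, opposite ∠A+∠N]
3. ∠NUW = 55°  [△WNU]
4. ∠ANU = 18°  [△NMU]
5. ∠AUN = 119°  [△ANU]

∠AUN = 119°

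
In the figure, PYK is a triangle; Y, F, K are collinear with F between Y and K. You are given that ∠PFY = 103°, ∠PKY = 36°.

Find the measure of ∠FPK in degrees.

1. ∠KFP = 77°  [linear pair at F on YK]
2. ∠FKP = 36°  [F on ray KY]
3. ∠FPK = 67°  [△PFK]

∠FPK = 67°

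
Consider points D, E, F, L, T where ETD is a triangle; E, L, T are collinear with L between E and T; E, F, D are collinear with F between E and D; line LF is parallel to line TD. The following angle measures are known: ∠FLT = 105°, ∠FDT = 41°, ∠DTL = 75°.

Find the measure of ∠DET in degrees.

1. ∠EDT = 41°  [F on ray DE]
2. ∠DTE = 75°  [L on ray TE]
3. ∠DET = 64°  [△ETD]

∠DET = 64°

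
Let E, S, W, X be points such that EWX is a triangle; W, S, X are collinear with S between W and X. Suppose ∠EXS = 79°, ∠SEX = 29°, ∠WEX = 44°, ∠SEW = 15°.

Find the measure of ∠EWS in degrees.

∠EWS = 57°

1. ∠EXW = 79°  [S on ray XW]
2. ∠EWX = 57°  [△EWX]
3. ∠EWS = 57°  [S on ray WX]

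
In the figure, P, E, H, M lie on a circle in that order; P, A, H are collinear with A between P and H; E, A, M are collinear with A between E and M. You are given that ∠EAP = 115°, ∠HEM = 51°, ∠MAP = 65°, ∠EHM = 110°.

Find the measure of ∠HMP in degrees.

1. ∠HAM = 115°  [vertical angles at A]
2. ∠HPM = 51°  [same arc HM]
3. ∠EMH = 19°  [△EHM]
4. ∠MHP = 46°  [△HAM]
5. ∠HMP = 83°  [△PHM]

∠HMP = 83°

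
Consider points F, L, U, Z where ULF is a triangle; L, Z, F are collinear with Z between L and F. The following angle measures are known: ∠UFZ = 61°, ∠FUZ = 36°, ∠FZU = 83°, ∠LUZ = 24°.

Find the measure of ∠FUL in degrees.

1. ∠LFU = 61°  [Z on ray FL]
2. ∠LZU = 97°  [linear pair at Z on LF]
3. ∠ULZ = 59°  [△ULZ]
4. ∠FLU = 59°  [Z on ray LF]
5. ∠FUL = 60°  [△ULF]

∠FUL = 60°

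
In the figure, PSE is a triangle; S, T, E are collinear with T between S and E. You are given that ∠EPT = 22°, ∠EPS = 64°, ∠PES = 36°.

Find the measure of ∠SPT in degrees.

∠SPT = 42°

1. ∠ESP = 80°  [△PSE]
2. ∠PET = 36°  [T on ray ES]
3. ∠PST = 80°  [T on ray SE]
4. ∠ETP = 122°  [△PTE]
5. ∠PTS = 58°  [linear pair at T on SE]
6. ∠SPT = 42°  [△PST]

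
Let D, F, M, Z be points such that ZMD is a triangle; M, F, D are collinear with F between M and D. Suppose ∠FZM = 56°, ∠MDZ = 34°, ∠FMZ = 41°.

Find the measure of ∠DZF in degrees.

1. ∠MFZ = 83°  [△ZMF]
2. ∠FDZ = 34°  [F on ray DM]
3. ∠DFZ = 97°  [linear pair at F on MD]
4. ∠DZF = 49°  [△ZFD]

∠DZF = 49°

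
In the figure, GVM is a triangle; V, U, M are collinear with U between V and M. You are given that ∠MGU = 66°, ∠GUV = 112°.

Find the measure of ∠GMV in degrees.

1. ∠GUM = 68°  [linear pair at U on VM]
2. ∠GMU = 46°  [△GUM]
3. ∠GMV = 46°  [U on ray MV]

∠GMV = 46°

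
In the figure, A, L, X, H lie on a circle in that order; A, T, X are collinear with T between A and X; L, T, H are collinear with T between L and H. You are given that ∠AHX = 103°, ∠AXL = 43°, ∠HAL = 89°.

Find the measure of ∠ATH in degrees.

∠ATH = 108°

1. ∠ALX = 77°  [cyclic ALXH, opposite ∠L+∠H]
2. ∠AHL = 43°  [same arc AL]
3. ∠LAX = 60°  [△ALX]
4. ∠ALH = 48°  [△ALH]
5. ∠LHX = 60°  [same arc LX]
6. ∠AXH = 48°  [same arc AH]
7. ∠HTX = 72°  [△XTH]
8. ∠ATH = 108°  [linear pair at T on AX]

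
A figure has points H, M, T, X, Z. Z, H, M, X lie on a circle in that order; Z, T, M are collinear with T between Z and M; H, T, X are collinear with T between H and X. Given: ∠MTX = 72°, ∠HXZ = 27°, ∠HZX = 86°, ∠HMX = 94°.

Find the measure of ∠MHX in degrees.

∠MHX = 45°

1. ∠HTZ = 72°  [vertical angles at T]
2. ∠HMZ = 27°  [same arc ZH]
3. ∠HTM = 108°  [linear pair at T on ZM]
4. ∠MHX = 45°  [△HTM]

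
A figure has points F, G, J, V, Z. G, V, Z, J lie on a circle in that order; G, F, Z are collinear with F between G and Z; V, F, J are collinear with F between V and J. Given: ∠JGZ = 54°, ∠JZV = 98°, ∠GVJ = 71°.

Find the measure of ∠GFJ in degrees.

∠GFJ = 99°

1. ∠JGV = 82°  [cyclic GVZJ, opposite ∠G+∠Z]
2. ∠GJV = 27°  [△GVJ]
3. ∠GFJ = 99°  [△GFJ]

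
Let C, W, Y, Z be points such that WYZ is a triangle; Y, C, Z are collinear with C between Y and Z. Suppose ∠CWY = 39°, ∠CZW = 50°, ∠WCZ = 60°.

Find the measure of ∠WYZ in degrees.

∠WYZ = 21°

1. ∠WCY = 120°  [linear pair at C on YZ]
2. ∠CYW = 21°  [△WYC]
3. ∠WYZ = 21°  [C on ray YZ]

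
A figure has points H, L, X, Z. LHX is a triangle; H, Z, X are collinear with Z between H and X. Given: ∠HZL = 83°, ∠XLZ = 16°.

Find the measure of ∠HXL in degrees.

1. ∠LZX = 97°  [linear pair at Z on HX]
2. ∠LXZ = 67°  [△LZX]
3. ∠HXL = 67°  [Z on ray XH]

∠HXL = 67°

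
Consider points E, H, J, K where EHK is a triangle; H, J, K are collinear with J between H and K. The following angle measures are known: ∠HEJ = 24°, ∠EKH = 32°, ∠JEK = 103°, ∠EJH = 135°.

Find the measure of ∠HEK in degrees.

1. ∠EHJ = 21°  [△EHJ]
2. ∠EHK = 21°  [J on ray HK]
3. ∠HEK = 127°  [△EHK]

∠HEK = 127°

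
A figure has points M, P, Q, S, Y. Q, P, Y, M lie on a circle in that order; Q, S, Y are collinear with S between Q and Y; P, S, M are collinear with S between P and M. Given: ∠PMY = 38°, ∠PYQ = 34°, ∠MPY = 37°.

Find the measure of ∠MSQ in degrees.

1. ∠PMQ = 34°  [same arc QP]
2. ∠MQY = 37°  [same arc YM]
3. ∠MSQ = 109°  [△QSM]

∠MSQ = 109°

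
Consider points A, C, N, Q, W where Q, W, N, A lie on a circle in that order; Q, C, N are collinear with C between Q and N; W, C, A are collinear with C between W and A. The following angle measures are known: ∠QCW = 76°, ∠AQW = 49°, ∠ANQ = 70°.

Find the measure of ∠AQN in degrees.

∠AQN = 15°

1. ∠ACN = 76°  [vertical angles at C]
2. ∠AWQ = 70°  [same arc QA]
3. ∠ACQ = 104°  [linear pair at C on QN]
4. ∠QAW = 61°  [△QWA]
5. ∠AQN = 15°  [△QCA]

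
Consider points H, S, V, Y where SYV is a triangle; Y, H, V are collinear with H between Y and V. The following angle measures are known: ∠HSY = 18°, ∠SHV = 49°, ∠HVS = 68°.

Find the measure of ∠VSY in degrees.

∠VSY = 81°

1. ∠SHY = 131°  [linear pair at H on YV]
2. ∠SVY = 68°  [H on ray VY]
3. ∠HYS = 31°  [△SYH]
4. ∠SYV = 31°  [H on ray YV]
5. ∠VSY = 81°  [△SYV]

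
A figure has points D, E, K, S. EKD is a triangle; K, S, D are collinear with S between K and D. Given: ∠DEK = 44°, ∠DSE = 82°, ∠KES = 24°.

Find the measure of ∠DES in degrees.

1. ∠ESK = 98°  [linear pair at S on KD]
2. ∠EKS = 58°  [△EKS]
3. ∠DKE = 58°  [S on ray KD]
4. ∠EDK = 78°  [△EKD]
5. ∠EDS = 78°  [S on ray DK]
6. ∠DES = 20°  [△ESD]

∠DES = 20°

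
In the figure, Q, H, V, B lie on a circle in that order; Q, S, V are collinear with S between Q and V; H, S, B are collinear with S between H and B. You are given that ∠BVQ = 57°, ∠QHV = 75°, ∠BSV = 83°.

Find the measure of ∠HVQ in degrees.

∠HVQ = 65°

1. ∠BHQ = 57°  [same arc QB]
2. ∠HSQ = 83°  [vertical angles at S]
3. ∠HQV = 40°  [△QSH]
4. ∠HVQ = 65°  [△QHV]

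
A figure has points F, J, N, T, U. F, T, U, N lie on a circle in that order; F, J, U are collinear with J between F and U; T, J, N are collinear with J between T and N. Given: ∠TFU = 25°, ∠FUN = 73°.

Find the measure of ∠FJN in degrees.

1. ∠TNU = 25°  [same arc TU]
2. ∠NJU = 82°  [△UJN]
3. ∠FJN = 98°  [linear pair at J on FU]

∠FJN = 98°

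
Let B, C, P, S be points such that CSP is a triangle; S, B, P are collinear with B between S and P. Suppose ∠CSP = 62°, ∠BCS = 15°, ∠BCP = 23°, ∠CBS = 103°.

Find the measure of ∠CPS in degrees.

1. ∠CBP = 77°  [linear pair at B on SP]
2. ∠BPC = 80°  [△CBP]
3. ∠CPS = 80°  [B on ray PS]

∠CPS = 80°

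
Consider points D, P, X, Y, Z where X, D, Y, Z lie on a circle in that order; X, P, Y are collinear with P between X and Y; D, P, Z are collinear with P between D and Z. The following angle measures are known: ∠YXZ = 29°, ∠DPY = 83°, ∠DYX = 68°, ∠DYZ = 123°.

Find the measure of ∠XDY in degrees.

∠XDY = 84°

1. ∠YDZ = 29°  [same arc YZ]
2. ∠DZY = 28°  [△DYZ]
3. ∠DXY = 28°  [same arc DY]
4. ∠XDY = 84°  [△XDY]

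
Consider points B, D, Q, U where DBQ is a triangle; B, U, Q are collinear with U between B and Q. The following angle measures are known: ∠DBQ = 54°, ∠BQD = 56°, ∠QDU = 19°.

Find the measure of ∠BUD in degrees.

1. ∠DQU = 56°  [U on ray QB]
2. ∠DUQ = 105°  [△DUQ]
3. ∠BUD = 75°  [linear pair at U on BQ]

∠BUD = 75°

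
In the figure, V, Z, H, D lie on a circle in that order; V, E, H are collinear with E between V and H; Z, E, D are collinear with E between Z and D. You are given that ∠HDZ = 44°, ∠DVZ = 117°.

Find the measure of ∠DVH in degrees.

∠DVH = 73°

1. ∠DHZ = 63°  [cyclic VZHD, opposite ∠V+∠H]
2. ∠DZH = 73°  [△ZHD]
3. ∠DVH = 73°  [same arc HD]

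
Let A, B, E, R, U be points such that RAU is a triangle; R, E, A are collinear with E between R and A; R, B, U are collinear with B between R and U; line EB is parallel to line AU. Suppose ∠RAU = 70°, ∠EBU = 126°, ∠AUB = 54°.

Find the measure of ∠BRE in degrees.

∠BRE = 56°

1. ∠BER = 70°  [EB∥AU, corresponding at E]
2. ∠EBR = 54°  [linear pair at B on RU]
3. ∠BRE = 56°  [△REB]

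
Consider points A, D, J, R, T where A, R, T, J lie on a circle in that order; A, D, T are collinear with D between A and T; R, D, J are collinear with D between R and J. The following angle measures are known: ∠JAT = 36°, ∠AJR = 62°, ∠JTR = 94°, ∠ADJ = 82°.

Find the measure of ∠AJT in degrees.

1. ∠JRT = 36°  [same arc TJ]
2. ∠RJT = 50°  [△RTJ]
3. ∠JDT = 98°  [linear pair at D on AT]
4. ∠ATJ = 32°  [△TDJ]
5. ∠AJT = 112°  [△ATJ]

∠AJT = 112°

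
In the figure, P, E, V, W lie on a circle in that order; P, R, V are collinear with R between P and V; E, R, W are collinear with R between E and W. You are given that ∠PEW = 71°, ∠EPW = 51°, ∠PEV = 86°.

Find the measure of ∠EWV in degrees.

∠EWV = 36°

1. ∠PVW = 71°  [same arc PW]
2. ∠EVW = 129°  [cyclic PEVW, opposite ∠P+∠V]
3. ∠PWV = 94°  [cyclic PEVW, opposite ∠E+∠W]
4. ∠VPW = 15°  [△PVW]
5. ∠VEW = 15°  [same arc VW]
6. ∠EWV = 36°  [△EVW]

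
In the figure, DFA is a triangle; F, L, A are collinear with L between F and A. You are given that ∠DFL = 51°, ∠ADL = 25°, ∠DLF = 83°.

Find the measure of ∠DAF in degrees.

1. ∠ALD = 97°  [linear pair at L on FA]
2. ∠DAL = 58°  [△DLA]
3. ∠DAF = 58°  [L on ray AF]

∠DAF = 58°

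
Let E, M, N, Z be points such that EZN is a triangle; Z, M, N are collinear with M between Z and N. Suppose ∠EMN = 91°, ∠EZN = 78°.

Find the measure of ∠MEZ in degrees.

∠MEZ = 13°

1. ∠EMZ = 89°  [linear pair at M on ZN]
2. ∠EZM = 78°  [M on ray ZN]
3. ∠MEZ = 13°  [△EZM]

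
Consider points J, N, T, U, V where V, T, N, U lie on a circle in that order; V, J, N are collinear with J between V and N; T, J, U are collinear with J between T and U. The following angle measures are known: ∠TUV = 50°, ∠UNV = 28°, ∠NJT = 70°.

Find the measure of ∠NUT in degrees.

∠NUT = 42°

1. ∠UTV = 28°  [same arc VU]
2. ∠TJV = 110°  [linear pair at J on VN]
3. ∠NVT = 42°  [△VJT]
4. ∠NUT = 42°  [same arc TN]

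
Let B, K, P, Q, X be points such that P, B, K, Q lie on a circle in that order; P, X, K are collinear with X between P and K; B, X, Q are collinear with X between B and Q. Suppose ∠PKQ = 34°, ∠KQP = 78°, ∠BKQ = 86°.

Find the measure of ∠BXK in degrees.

1. ∠PBQ = 34°  [same arc PQ]
2. ∠KPQ = 68°  [△PKQ]
3. ∠BPQ = 94°  [cyclic PBKQ, opposite ∠P+∠K]
4. ∠BQP = 52°  [△PBQ]
5. ∠KBQ = 68°  [same arc KQ]
6. ∠BKP = 52°  [same arc PB]
7. ∠BXK = 60°  [△BXK]

∠BXK = 60°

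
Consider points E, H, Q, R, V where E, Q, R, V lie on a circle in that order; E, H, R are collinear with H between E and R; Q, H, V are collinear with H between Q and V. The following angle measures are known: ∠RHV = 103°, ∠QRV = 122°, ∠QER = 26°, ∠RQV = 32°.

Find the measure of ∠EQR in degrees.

1. ∠QVR = 26°  [△QRV]
2. ∠REV = 32°  [same arc RV]
3. ∠ERV = 51°  [△RHV]
4. ∠EVR = 97°  [△ERV]
5. ∠EQR = 83°  [cyclic EQRV, opposite ∠Q+∠V]

∠EQR = 83°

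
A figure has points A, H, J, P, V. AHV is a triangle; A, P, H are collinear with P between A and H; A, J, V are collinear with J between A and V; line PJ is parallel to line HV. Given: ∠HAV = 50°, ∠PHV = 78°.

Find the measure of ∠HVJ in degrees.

1. ∠AHV = 78°  [P on ray HA]
2. ∠AVH = 52°  [△AHV]
3. ∠HVJ = 52°  [J on ray VA]

∠HVJ = 52°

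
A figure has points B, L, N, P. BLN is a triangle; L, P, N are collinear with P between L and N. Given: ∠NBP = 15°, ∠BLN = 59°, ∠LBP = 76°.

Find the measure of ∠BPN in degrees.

∠BPN = 135°

1. ∠BLP = 59°  [P on ray LN]
2. ∠BPL = 45°  [△BLP]
3. ∠BPN = 135°  [linear pair at P on LN]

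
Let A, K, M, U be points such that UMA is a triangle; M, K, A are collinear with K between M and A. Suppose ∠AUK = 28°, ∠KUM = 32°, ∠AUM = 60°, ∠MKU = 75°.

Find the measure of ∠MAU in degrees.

1. ∠KMU = 73°  [△UMK]
2. ∠AMU = 73°  [K on ray MA]
3. ∠MAU = 47°  [△UMA]

∠MAU = 47°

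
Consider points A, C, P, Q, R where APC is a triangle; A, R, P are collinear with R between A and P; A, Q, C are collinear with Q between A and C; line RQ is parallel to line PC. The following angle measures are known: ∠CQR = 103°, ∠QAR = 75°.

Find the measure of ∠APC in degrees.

∠APC = 28°

1. ∠AQR = 77°  [linear pair at Q on AC]
2. ∠ARQ = 28°  [△ARQ]
3. ∠APC = 28°  [RQ∥PC, corresponding at R]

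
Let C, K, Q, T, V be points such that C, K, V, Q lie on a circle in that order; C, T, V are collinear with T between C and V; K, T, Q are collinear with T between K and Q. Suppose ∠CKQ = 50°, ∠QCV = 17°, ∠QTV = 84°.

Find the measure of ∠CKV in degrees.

∠CKV = 67°

1. ∠CVQ = 50°  [same arc CQ]
2. ∠CQV = 113°  [△CVQ]
3. ∠CKV = 67°  [cyclic CKVQ, opposite ∠K+∠Q]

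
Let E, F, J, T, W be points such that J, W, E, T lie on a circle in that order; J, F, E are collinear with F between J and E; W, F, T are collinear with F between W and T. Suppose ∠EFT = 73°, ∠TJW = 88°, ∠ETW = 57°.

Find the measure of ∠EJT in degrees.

∠EJT = 31°

1. ∠TEW = 92°  [cyclic JWET, opposite ∠J+∠E]
2. ∠EWT = 31°  [△WET]
3. ∠EJT = 31°  [same arc ET]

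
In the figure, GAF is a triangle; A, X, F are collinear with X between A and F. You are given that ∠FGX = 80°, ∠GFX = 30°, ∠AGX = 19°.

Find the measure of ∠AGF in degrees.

1. ∠FXG = 70°  [△GXF]
2. ∠AFG = 30°  [X on ray FA]
3. ∠AXG = 110°  [linear pair at X on AF]
4. ∠GAX = 51°  [△GAX]
5. ∠FAG = 51°  [X on ray AF]
6. ∠AGF = 99°  [△GAF]

∠AGF = 99°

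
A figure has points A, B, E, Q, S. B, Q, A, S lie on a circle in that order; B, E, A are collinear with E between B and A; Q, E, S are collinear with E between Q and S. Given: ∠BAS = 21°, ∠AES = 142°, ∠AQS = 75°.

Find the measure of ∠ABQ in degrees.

∠ABQ = 17°

1. ∠BQS = 21°  [same arc BS]
2. ∠BEQ = 142°  [vertical angles at E]
3. ∠ABQ = 17°  [△BEQ]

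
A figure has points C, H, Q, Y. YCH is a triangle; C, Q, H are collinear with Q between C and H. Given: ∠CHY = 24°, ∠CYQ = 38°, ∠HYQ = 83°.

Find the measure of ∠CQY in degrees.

1. ∠QHY = 24°  [Q on ray HC]
2. ∠HQY = 73°  [△YQH]
3. ∠CQY = 107°  [linear pair at Q on CH]

∠CQY = 107°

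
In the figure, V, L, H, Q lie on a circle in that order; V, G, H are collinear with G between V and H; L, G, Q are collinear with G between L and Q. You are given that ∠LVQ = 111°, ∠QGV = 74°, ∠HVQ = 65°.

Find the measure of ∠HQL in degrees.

1. ∠LHQ = 69°  [cyclic VLHQ, opposite ∠V+∠H]
2. ∠HLQ = 65°  [same arc HQ]
3. ∠HQL = 46°  [△LHQ]

∠HQL = 46°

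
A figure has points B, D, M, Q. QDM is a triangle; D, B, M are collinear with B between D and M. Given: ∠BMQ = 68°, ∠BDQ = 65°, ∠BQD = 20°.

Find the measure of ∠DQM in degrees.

∠DQM = 47°

1. ∠DMQ = 68°  [B on ray MD]
2. ∠MDQ = 65°  [B on ray DM]
3. ∠DQM = 47°  [△QDM]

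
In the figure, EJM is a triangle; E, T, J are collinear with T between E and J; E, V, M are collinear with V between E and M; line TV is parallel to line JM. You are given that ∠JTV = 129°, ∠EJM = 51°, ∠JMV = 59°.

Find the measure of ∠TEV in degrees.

∠TEV = 70°

1. ∠EMJ = 59°  [V on ray ME]
2. ∠JEM = 70°  [△EJM]
3. ∠TEV = 70°  [T on EJ, V on EM]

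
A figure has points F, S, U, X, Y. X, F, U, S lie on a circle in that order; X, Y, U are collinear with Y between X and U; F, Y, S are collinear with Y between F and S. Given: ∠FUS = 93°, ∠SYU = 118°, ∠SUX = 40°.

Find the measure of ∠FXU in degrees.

∠FXU = 22°

1. ∠FYX = 118°  [vertical angles at Y]
2. ∠SFX = 40°  [same arc XS]
3. ∠FXU = 22°  [△XYF]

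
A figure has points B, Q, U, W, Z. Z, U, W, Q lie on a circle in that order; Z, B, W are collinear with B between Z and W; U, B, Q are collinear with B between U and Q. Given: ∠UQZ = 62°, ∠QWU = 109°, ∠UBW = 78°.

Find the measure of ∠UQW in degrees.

∠UQW = 31°

1. ∠UWZ = 62°  [same arc ZU]
2. ∠QUW = 40°  [△UBW]
3. ∠UQW = 31°  [△UWQ]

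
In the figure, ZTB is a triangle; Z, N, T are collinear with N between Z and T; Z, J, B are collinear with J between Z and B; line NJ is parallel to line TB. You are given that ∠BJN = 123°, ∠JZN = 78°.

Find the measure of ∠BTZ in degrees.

1. ∠NJZ = 57°  [linear pair at J on ZB]
2. ∠JNZ = 45°  [△ZNJ]
3. ∠BTZ = 45°  [NJ∥TB, corresponding at N]

∠BTZ = 45°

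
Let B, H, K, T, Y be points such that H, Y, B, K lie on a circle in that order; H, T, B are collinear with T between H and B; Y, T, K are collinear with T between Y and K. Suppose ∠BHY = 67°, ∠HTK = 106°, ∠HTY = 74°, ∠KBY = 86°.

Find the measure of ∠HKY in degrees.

∠HKY = 47°

1. ∠HYK = 39°  [△HTY]
2. ∠KHY = 94°  [cyclic HYBK, opposite ∠H+∠B]
3. ∠HKY = 47°  [△HYK]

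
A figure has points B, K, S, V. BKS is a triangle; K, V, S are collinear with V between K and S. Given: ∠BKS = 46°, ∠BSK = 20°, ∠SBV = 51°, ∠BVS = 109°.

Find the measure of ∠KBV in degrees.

∠KBV = 63°

1. ∠BKV = 46°  [V on ray KS]
2. ∠BVK = 71°  [linear pair at V on KS]
3. ∠KBV = 63°  [△BKV]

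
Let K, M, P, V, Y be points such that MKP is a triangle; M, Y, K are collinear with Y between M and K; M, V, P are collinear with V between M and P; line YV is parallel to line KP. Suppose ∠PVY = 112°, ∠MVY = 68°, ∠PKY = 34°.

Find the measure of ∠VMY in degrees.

∠VMY = 78°

1. ∠KPM = 68°  [YV∥KP, corresponding at V]
2. ∠MKP = 34°  [Y on ray KM]
3. ∠KMP = 78°  [△MKP]
4. ∠VMY = 78°  [Y on MK, V on MP]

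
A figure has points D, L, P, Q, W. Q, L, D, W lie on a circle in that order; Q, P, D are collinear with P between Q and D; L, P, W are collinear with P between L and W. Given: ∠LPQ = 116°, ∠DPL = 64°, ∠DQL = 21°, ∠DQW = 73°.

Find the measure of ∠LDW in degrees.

∠LDW = 86°

1. ∠DWL = 21°  [same arc LD]
2. ∠DLW = 73°  [same arc DW]
3. ∠LDW = 86°  [△LDW]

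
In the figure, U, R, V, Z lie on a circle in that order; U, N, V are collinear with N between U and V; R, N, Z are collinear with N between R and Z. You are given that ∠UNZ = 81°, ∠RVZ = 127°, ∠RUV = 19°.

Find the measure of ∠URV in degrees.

1. ∠RNV = 81°  [vertical angles at N]
2. ∠RZV = 19°  [same arc RV]
3. ∠VRZ = 34°  [△RVZ]
4. ∠RVU = 65°  [△RNV]
5. ∠URV = 96°  [△URV]

∠URV = 96°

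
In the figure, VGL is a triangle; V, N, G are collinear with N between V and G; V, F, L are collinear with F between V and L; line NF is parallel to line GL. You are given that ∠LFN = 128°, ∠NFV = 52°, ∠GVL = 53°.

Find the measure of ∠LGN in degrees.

∠LGN = 75°

1. ∠GLV = 52°  [NF∥GL, corresponding at F]
2. ∠LGV = 75°  [△VGL]
3. ∠LGN = 75°  [N on ray GV]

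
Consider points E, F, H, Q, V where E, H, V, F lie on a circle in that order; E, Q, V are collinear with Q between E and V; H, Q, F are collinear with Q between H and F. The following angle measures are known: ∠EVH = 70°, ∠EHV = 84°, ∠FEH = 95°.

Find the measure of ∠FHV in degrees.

1. ∠HEV = 26°  [△EHV]
2. ∠FVH = 85°  [cyclic EHVF, opposite ∠E+∠V]
3. ∠HFV = 26°  [same arc HV]
4. ∠FHV = 69°  [△HVF]

∠FHV = 69°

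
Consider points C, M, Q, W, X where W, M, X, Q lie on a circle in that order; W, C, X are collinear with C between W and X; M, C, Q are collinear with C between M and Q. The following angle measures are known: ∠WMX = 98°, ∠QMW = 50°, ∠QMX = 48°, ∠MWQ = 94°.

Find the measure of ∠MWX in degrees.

∠MWX = 46°

1. ∠MQW = 36°  [△WMQ]
2. ∠MXW = 36°  [same arc WM]
3. ∠MWX = 46°  [△WMX]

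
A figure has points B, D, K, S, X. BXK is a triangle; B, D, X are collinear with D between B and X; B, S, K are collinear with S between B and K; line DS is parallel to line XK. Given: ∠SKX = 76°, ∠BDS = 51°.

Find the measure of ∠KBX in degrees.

∠KBX = 53°

1. ∠BKX = 76°  [S on ray KB]
2. ∠BXK = 51°  [DS∥XK, corresponding at D]
3. ∠KBX = 53°  [△BXK]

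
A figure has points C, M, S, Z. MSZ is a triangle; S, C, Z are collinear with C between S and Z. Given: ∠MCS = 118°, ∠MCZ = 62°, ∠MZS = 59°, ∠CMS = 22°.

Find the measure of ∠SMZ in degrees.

∠SMZ = 81°

1. ∠CSM = 40°  [△MSC]
2. ∠MSZ = 40°  [C on ray SZ]
3. ∠SMZ = 81°  [△MSZ]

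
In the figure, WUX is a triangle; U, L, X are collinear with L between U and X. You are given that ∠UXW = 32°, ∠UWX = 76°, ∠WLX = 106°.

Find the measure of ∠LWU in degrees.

∠LWU = 34°

1. ∠WUX = 72°  [△WUX]
2. ∠ULW = 74°  [linear pair at L on UX]
3. ∠LUW = 72°  [L on ray UX]
4. ∠LWU = 34°  [△WUL]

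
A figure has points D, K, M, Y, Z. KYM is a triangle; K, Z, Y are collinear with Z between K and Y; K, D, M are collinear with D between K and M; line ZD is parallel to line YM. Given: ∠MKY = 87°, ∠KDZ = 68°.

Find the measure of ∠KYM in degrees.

1. ∠DKZ = 87°  [Z on KY, D on KM]
2. ∠DZK = 25°  [△KZD]
3. ∠KYM = 25°  [ZD∥YM, corresponding at Z]

∠KYM = 25°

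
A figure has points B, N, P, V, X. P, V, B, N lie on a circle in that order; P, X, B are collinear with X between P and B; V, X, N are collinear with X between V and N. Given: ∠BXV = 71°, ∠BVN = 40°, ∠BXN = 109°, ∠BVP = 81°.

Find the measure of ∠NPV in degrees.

1. ∠NXP = 71°  [vertical angles at X]
2. ∠PXV = 109°  [linear pair at X on PB]
3. ∠PBV = 69°  [△VXB]
4. ∠BPN = 40°  [same arc BN]
5. ∠BPV = 30°  [△PVB]
6. ∠PNV = 69°  [△PXN]
7. ∠NVP = 41°  [△PXV]
8. ∠NPV = 70°  [△PVN]

∠NPV = 70°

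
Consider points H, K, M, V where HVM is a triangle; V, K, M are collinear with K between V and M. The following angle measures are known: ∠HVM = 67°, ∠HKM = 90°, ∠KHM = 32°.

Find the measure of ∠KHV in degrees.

1. ∠HVK = 67°  [K on ray VM]
2. ∠HKV = 90°  [linear pair at K on VM]
3. ∠KHV = 23°  [△HVK]

∠KHV = 23°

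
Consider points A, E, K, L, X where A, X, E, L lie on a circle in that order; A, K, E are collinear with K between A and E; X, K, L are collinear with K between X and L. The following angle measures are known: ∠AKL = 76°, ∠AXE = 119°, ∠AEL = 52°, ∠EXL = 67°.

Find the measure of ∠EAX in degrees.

1. ∠EKX = 76°  [vertical angles at K]
2. ∠AXL = 52°  [same arc AL]
3. ∠AKX = 104°  [linear pair at K on AE]
4. ∠EAX = 24°  [△AKX]

∠EAX = 24°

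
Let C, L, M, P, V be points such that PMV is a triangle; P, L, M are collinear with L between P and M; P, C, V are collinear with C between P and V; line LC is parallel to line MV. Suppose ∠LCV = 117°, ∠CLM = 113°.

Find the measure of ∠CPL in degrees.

∠CPL = 50°

1. ∠LCP = 63°  [linear pair at C on PV]
2. ∠CLP = 67°  [linear pair at L on PM]
3. ∠CPL = 50°  [△PLC]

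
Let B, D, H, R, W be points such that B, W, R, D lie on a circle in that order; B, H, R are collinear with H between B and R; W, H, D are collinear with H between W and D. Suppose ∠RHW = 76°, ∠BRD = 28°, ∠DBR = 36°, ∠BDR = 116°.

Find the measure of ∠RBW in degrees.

1. ∠BHW = 104°  [linear pair at H on BR]
2. ∠BWD = 28°  [same arc BD]
3. ∠RBW = 48°  [△BHW]

∠RBW = 48°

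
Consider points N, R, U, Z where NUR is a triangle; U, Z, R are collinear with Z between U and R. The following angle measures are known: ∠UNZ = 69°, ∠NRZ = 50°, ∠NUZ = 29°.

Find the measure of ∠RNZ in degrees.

1. ∠NZU = 82°  [△NUZ]
2. ∠NZR = 98°  [linear pair at Z on UR]
3. ∠RNZ = 32°  [△NZR]

∠RNZ = 32°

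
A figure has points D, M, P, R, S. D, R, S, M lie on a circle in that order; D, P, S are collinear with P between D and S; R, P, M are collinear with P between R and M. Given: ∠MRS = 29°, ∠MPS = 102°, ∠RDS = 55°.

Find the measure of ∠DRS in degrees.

∠DRS = 52°

1. ∠MDS = 29°  [same arc SM]
2. ∠DPM = 78°  [linear pair at P on DS]
3. ∠DMR = 73°  [△DPM]
4. ∠DSR = 73°  [same arc DR]
5. ∠DRS = 52°  [△DRS]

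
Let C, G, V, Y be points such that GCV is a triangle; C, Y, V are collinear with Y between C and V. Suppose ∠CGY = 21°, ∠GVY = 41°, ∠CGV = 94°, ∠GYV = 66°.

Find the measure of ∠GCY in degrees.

∠GCY = 45°

1. ∠CVG = 41°  [Y on ray VC]
2. ∠GCV = 45°  [△GCV]
3. ∠GCY = 45°  [Y on ray CV]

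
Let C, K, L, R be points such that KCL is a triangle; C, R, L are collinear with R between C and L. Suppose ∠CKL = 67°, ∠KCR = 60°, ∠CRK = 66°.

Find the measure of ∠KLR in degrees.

1. ∠KCL = 60°  [R on ray CL]
2. ∠CLK = 53°  [△KCL]
3. ∠KLR = 53°  [R on ray LC]

∠KLR = 53°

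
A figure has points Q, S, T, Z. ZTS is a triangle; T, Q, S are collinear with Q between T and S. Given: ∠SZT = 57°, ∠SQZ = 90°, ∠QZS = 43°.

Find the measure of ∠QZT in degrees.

1. ∠QSZ = 47°  [△ZQS]
2. ∠TQZ = 90°  [linear pair at Q on TS]
3. ∠TSZ = 47°  [Q on ray ST]
4. ∠STZ = 76°  [△ZTS]
5. ∠QTZ = 76°  [Q on ray TS]
6. ∠QZT = 14°  [△ZTQ]

∠QZT = 14°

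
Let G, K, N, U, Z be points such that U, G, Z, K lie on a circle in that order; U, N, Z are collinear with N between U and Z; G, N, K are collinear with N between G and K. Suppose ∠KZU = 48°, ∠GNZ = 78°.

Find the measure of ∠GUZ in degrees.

∠GUZ = 30°

1. ∠KGU = 48°  [same arc UK]
2. ∠GNU = 102°  [linear pair at N on UZ]
3. ∠GUZ = 30°  [△UNG]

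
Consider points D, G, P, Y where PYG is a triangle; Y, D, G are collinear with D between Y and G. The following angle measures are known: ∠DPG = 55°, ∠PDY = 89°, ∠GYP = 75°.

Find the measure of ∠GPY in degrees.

1. ∠GDP = 91°  [linear pair at D on YG]
2. ∠DGP = 34°  [△PDG]
3. ∠PGY = 34°  [D on ray GY]
4. ∠GPY = 71°  [△PYG]

∠GPY = 71°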